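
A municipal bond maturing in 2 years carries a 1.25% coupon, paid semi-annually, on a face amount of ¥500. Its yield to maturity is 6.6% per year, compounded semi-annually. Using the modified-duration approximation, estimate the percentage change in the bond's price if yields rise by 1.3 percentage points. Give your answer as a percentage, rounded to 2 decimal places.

-2.49%

Periodic yield y = 0.033. Modified duration first:
  t   CF        PV=CF/(1+0.033)^t    t·PV
  1        3.125         3.0252         3.0252
  2        3.125         2.9285         5.8571
  3        3.125         2.8350         8.5049
  4      503.125       441.8497     1,767.3990
  Σ                    450.6384     1,784.7861
P = 450.6384; D_Mac = 3.96057 half-year periods = 1.98029 yrs; D_mod = 1.98029/(1+0.033) = 1.91702 yrs.
ΔP/P ≈ -D_mod · Δy = -1.91702 × (+0.013) = -0.024921 = -2.4921%.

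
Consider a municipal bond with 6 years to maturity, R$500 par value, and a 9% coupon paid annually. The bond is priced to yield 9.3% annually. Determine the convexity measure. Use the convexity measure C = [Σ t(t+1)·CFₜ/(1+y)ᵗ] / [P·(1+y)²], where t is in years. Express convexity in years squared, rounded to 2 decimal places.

With y = 0.093:
  t   CF        PV=CF/(1+0.093)^t    t·PV        t(t+1)·PV
  1        45.00        41.1711        41.1711          82.3422
  2        45.00        37.6680        75.3359         226.0078
  3        45.00        34.4629       103.3887         413.5550
  4        45.00        31.5306       126.1223         630.6115
  5        45.00        28.8477       144.2387         865.4320
  6       545.00       319.6506     1,917.9036      13,425.3254
  Σ                    493.3309     2,408.1604      15,643.2739
P = 493.3309.
Convexity = Σ t(t+1)·PV / [P·(1+y)²] = 15,643.2739 / (493.3309 × 1.194649) = 26.54294.

26.54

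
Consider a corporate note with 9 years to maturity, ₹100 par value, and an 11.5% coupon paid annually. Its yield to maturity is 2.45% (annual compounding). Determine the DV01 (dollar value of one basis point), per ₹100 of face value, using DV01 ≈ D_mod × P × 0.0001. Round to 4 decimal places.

Periodic yield y = 0.0245.
  t   CF        PV=CF/(1+0.0245)^t    t·PV
  1        11.50        11.2250        11.2250
  2        11.50        10.9566        21.9131
  3        11.50        10.6945        32.0836
  4        11.50        10.4388        41.7551
  5        11.50        10.1892        50.9458
  6        11.50         9.9455        59.6729
  7        11.50         9.7076        67.9535
  8        11.50         9.4755        75.8040
  9       111.50        89.6741       807.0672
  Σ                    172.3068     1,168.4203
P = 172.3068; D_Mac = 6.78105 yrs; D_mod = 6.61888 yrs.
DV01 ≈ 6.61888 × 172.3068 × 0.0001 = 0.114048.

₹0.1140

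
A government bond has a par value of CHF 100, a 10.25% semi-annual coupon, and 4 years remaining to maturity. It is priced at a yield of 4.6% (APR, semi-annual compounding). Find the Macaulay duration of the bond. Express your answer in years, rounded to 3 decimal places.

3.443 years

Periodic yield y = 0.023. Discount each cash flow and weight by its period:
  t   CF        PV=CF/(1+0.023)^t    t·PV
  1        5.125         5.0098         5.0098
  2        5.125         4.8971         9.7943
  3        5.125         4.7870        14.3611
  4        5.125         4.6794        18.7177
  5        5.125         4.5742        22.8710
  6        5.125         4.4714        26.8282
  7        5.125         4.3708        30.5958
  8      105.125        87.6397       701.1177
  Σ                    120.4295       829.2956
Price P = Σ PV = 120.4295.
Macaulay duration = Σ(t·PV) / P = 829.2956 / 120.4295 = 6.88615 half-year periods.
In years: 6.88615 / 2 = 3.44308 years.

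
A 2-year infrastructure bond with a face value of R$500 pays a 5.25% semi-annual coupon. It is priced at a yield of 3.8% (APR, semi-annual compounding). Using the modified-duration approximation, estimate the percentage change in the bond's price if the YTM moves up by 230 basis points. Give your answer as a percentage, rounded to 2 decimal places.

-4.35%

Periodic yield y = 0.019. Modified duration first:
  t   CF        PV=CF/(1+0.019)^t    t·PV
  1       13.125        12.8803        12.8803
  2       13.125        12.6401        25.2802
  3       13.125        12.4044        37.2133
  4      513.125       475.9118     1,903.6470
  Σ                    513.8366     1,979.0208
P = 513.8366; D_Mac = 3.85146 half-year periods = 1.92573 yrs; D_mod = 1.92573/(1+0.019) = 1.88982 yrs.
ΔP/P ≈ -D_mod · Δy = -1.88982 × (+0.023) = -0.043466 = -4.3466%.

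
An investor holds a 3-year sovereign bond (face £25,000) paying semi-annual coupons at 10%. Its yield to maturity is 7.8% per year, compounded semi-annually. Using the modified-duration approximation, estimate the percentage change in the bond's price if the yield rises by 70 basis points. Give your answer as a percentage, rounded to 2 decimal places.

Periodic yield y = 0.039. Modified duration first:
  t   CF        PV=CF/(1+0.039)^t    t·PV
  1     1,250.00     1,203.0799     1,203.0799
  2     1,250.00     1,157.9210     2,315.8419
  3     1,250.00     1,114.4571     3,343.3714
  4     1,250.00     1,072.6248     4,290.4991
  5     1,250.00     1,032.3626     5,161.8131
  6    26,250.00    20,865.8472   125,195.0831
  Σ                 26,446.2926   141,509.6886
P = 26,446.2926; D_Mac = 5.35083 half-year periods = 2.67542 yrs; D_mod = 2.67542/(1+0.039) = 2.57499 yrs.
ΔP/P ≈ -D_mod · Δy = -2.57499 × (+0.007) = -0.018025 = -1.8025%.

-1.80%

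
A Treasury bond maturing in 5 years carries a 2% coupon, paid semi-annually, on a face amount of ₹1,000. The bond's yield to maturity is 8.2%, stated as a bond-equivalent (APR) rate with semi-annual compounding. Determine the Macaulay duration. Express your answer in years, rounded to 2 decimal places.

4.74 years

Periodic yield y = 0.041. Discount each cash flow and weight by its period:
  t   CF        PV=CF/(1+0.041)^t    t·PV
  1        10.00         9.6061         9.6061
  2        10.00         9.2278        18.4556
  3        10.00         8.8644        26.5931
  4        10.00         8.5152        34.0610
  5        10.00         8.1799        40.8993
  6        10.00         7.8577        47.1462
  7        10.00         7.5482        52.8376
  8        10.00         7.2509        58.0075
  9        10.00         6.9654        62.6882
  10    1,010.00       675.7936     6,757.9361
  Σ                    749.8093     7,108.2308
Price P = Σ PV = 749.8093.
Macaulay duration = Σ(t·PV) / P = 7,108.2308 / 749.8093 = 9.48005 half-year periods.
In years: 9.48005 / 2 = 4.74003 years.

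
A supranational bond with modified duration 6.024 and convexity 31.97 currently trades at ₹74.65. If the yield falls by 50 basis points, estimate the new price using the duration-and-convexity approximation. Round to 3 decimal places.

₹76.928

Duration effect: -D_mod·Δy = -6.024 × (-0.005) = +0.030120
Convexity effect: ½·C·(Δy)² = 0.5 × 31.97 × (-0.005)² = +0.000399625
ΔP/P ≈ +0.030120 + 0.000399625 = +0.030519625
New price ≈ 74.65 × (1 + 0.030519625) = 76.92829000625.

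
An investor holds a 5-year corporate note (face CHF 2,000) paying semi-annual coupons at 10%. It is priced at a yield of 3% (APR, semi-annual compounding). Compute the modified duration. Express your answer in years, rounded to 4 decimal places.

Periodic yield y = 0.015. First find Macaulay duration:
  t   CF        PV=CF/(1+0.015)^t    t·PV
  1       100.00        98.5222        98.5222
  2       100.00        97.0662       194.1323
  3       100.00        95.6317       286.8951
  4       100.00        94.2184       376.8737
  5       100.00        92.8260       464.1302
  6       100.00        91.4542       548.7253
  7       100.00        90.1027       630.7188
  8       100.00        88.7711       710.1689
  9       100.00        87.4592       787.1330
  10    2,100.00     1,809.5012    18,095.0119
  Σ                  2,645.5529    22,192.3113
P = 2,645.5529; Macaulay duration = 22,192.3113 / 2,645.5529 = 8.38853 half-year periods = 4.19427 years.
Modified duration = D_Mac / (1 + y) = 4.19427 / 1.015 = 4.13228 years.

4.1323 years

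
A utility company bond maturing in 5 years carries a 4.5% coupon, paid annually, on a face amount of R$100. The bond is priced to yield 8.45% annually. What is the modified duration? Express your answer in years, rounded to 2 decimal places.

4.19 years

Periodic yield y = 0.0845. First find Macaulay duration:
  t   CF        PV=CF/(1+0.0845)^t    t·PV
  1         4.50         4.1494         4.1494
  2         4.50         3.8261         7.6521
  3         4.50         3.5280        10.5839
  4         4.50         3.2531        13.0123
  5       104.50        69.6576       348.2880
  Σ                     84.4141       383.6857
P = 84.4141; Macaulay duration = 383.6857 / 84.4141 = 4.54528 years.
Modified duration = D_Mac / (1 + y) = 4.54528 / 1.0845 = 4.19113 years.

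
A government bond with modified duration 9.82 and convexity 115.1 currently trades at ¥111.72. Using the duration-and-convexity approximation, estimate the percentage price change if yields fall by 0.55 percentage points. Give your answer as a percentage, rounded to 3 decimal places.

+5.575%

Duration effect: -D_mod·Δy = -9.82 × (-0.0055) = +0.054010
Convexity effect: ½·C·(Δy)² = 0.5 × 115.1 × (-0.0055)² = +0.0017408875
ΔP/P ≈ +0.054010 + 0.0017408875 = +0.0557508875
= +5.57508875%.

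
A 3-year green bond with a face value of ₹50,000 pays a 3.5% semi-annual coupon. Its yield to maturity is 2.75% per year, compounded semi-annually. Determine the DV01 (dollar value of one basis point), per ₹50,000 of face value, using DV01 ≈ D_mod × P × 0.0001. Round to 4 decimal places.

Periodic yield y = 0.01375.
  t   CF        PV=CF/(1+0.01375)^t    t·PV
  1       875.00       863.1319       863.1319
  2       875.00       851.4248     1,702.8497
  3       875.00       839.8765     2,519.6296
  4       875.00       828.4849     3,313.9395
  5       875.00       817.2477     4,086.2386
  6    50,875.00    46,872.6188   281,235.7131
  Σ                 51,072.7848   293,721.5024
P = 51,072.7848; D_Mac = 5.75104 half-year periods = 2.87552 yrs; D_mod = 2.83652 yrs.
DV01 ≈ 2.83652 × 51,072.7848 × 0.0001 = 14.486881.

₹14.4869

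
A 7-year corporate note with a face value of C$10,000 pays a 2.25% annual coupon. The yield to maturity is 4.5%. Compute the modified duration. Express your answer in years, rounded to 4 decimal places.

6.2340 years

Periodic yield y = 0.045. First find Macaulay duration:
  t   CF        PV=CF/(1+0.045)^t    t·PV
  1       225.00       215.3110       215.3110
  2       225.00       206.0392       412.0785
  3       225.00       197.1667       591.5002
  4       225.00       188.6763       754.7052
  5       225.00       180.5515       902.7574
  6       225.00       172.7765     1,036.6592
  7    10,225.00     7,513.6210    52,595.3469
  Σ                  8,674.1423    56,508.3584
P = 8,674.1423; Macaulay duration = 56,508.3584 / 8,674.1423 = 6.51458 years.
Modified duration = D_Mac / (1 + y) = 6.51458 / 1.045 = 6.23404 years.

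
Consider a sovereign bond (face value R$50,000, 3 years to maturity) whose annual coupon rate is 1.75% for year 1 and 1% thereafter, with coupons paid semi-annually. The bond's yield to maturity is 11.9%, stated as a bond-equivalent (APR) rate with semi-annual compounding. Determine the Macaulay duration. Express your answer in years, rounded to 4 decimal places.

Periodic yield y = 0.0595. Discount each cash flow and weight by its period:
  t   CF        PV=CF/(1+0.0595)^t    t·PV
  1       437.50       412.9306       412.9306
  2       437.50       389.7410       779.4821
  3       250.00       210.2021       630.6064
  4       250.00       198.3975       793.5899
  5       250.00       187.2558       936.2788
  6    50,250.00    35,524.6902   213,148.1415
  Σ                 36,923.2173   216,701.0294
Price P = Σ PV = 36,923.2173.
Macaulay duration = Σ(t·PV) / P = 216,701.0294 / 36,923.2173 = 5.86896 half-year periods.
In years: 5.86896 / 2 = 2.93448 years.

2.9345 years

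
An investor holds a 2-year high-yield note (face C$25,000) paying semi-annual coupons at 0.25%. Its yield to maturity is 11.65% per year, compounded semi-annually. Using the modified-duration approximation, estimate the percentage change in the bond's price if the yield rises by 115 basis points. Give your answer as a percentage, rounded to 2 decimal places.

Periodic yield y = 0.05825. Modified duration first:
  t   CF        PV=CF/(1+0.05825)^t    t·PV
  1        31.25        29.5299        29.5299
  2        31.25        27.9045        55.8089
  3        31.25        26.3685        79.1055
  4    25,031.25    19,958.5704    79,834.2814
  Σ                 20,042.3732    79,998.7256
P = 20,042.3732; D_Mac = 3.99148 half-year periods = 1.99574 yrs; D_mod = 1.99574/(1+0.05825) = 1.88589 yrs.
ΔP/P ≈ -D_mod · Δy = -1.88589 × (+0.0115) = -0.021688 = -2.1688%.

-2.17%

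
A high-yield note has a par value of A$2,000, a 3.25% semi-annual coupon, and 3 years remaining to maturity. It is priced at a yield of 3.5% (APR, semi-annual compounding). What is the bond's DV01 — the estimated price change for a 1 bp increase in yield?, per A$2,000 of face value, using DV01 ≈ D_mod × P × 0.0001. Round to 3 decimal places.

Periodic yield y = 0.0175.
  t   CF        PV=CF/(1+0.0175)^t    t·PV
  1        32.50        31.9410        31.9410
  2        32.50        31.3917        62.7834
  3        32.50        30.8518        92.5553
  4        32.50        30.3212       121.2846
  5        32.50        29.7997       148.9983
  6     2,032.50     1,831.5722    10,989.4333
  Σ                  1,985.8775    11,446.9959
P = 1,985.8775; D_Mac = 5.76420 half-year periods = 2.88210 yrs; D_mod = 2.83253 yrs.
DV01 ≈ 2.83253 × 1,985.8775 × 0.0001 = 0.562506.

A$0.563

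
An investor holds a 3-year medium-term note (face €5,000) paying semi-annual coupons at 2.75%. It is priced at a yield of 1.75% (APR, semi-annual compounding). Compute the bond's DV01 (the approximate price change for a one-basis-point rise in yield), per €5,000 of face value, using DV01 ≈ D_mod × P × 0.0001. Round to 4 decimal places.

€1.4802

Periodic yield y = 0.00875.
  t   CF        PV=CF/(1+0.00875)^t    t·PV
  1        68.75        68.1537        68.1537
  2        68.75        67.5625       135.1250
  3        68.75        66.9764       200.9293
  4        68.75        66.3955       265.5819
  5        68.75        65.8196       329.0978
  6     5,068.75     4,810.6037    28,863.6225
  Σ                  5,145.5114    29,862.5101
P = 5,145.5114; D_Mac = 5.80360 half-year periods = 2.90180 yrs; D_mod = 2.87663 yrs.
DV01 ≈ 2.87663 × 5,145.5114 × 0.0001 = 1.480174.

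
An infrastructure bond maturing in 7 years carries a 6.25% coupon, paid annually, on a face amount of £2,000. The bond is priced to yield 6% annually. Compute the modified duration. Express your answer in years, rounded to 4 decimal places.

5.5545 years

Periodic yield y = 0.06. First find Macaulay duration:
  t   CF        PV=CF/(1+0.06)^t    t·PV
  1       125.00       117.9245       117.9245
  2       125.00       111.2496       222.4991
  3       125.00       104.9524       314.8572
  4       125.00        99.0117       396.0468
  5       125.00        93.4073       467.0364
  6       125.00        88.1201       528.7204
  7     2,125.00     1,413.2464     9,892.7246
  Σ                  2,027.9119    11,939.8090
P = 2,027.9119; Macaulay duration = 11,939.8090 / 2,027.9119 = 5.88774 years.
Modified duration = D_Mac / (1 + y) = 5.88774 / 1.06 = 5.55447 years.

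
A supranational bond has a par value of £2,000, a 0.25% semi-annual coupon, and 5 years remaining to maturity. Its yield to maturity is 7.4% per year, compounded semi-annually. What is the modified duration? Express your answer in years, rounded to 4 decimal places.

4.7879 years

Periodic yield y = 0.037. First find Macaulay duration:
  t   CF        PV=CF/(1+0.037)^t    t·PV
  1         2.50         2.4108         2.4108
  2         2.50         2.3248         4.6496
  3         2.50         2.2418         6.7255
  4         2.50         2.1618         8.6474
  5         2.50         2.0847        10.4236
  6         2.50         2.0103        12.0620
  7         2.50         1.9386        13.5702
  8         2.50         1.8694        14.9555
  9         2.50         1.8027        16.2246
  10    2,002.50     1,392.4672    13,924.6716
  Σ                  1,411.3122    14,014.3407
P = 1,411.3122; Macaulay duration = 14,014.3407 / 1,411.3122 = 9.93001 half-year periods = 4.96500 years.
Modified duration = D_Mac / (1 + y) = 4.96500 / 1.037 = 4.78785 years.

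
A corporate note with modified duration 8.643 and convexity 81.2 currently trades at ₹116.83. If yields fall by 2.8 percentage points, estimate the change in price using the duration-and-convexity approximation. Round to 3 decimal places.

Duration effect: -D_mod·Δy = -8.643 × (-0.028) = +0.242004
Convexity effect: ½·C·(Δy)² = 0.5 × 81.2 × (-0.028)² = +0.0318304
ΔP/P ≈ +0.242004 + 0.0318304 = +0.2738344
ΔP ≈ 116.83 × (+0.2738344) = +31.992072952.

+₹31.992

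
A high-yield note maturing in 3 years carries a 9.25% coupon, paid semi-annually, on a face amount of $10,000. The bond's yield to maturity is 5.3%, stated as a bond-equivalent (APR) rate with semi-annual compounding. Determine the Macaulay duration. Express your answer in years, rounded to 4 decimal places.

2.7054 years

Periodic yield y = 0.0265. Discount each cash flow and weight by its period:
  t   CF        PV=CF/(1+0.0265)^t    t·PV
  1       462.50       450.5602       450.5602
  2       462.50       438.9285       877.8571
  3       462.50       427.5972     1,282.7917
  4       462.50       416.5584     1,666.2337
  5       462.50       405.8046     2,029.0230
  6    10,462.50     8,942.9695    53,657.8169
  Σ                 11,082.4184    59,964.2825
Price P = Σ PV = 11,082.4184.
Macaulay duration = Σ(t·PV) / P = 59,964.2825 / 11,082.4184 = 5.41076 half-year periods.
In years: 5.41076 / 2 = 2.70538 years.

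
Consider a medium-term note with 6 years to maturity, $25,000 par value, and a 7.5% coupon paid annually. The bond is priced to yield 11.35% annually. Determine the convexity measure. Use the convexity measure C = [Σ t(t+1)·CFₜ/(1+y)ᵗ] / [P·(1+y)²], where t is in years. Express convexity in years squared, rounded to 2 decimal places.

26.08

With y = 0.1135:
  t   CF        PV=CF/(1+0.1135)^t    t·PV        t(t+1)·PV
  1     1,875.00     1,683.8797     1,683.8797       3,367.7593
  2     1,875.00     1,512.2404     3,024.4808       9,073.4423
  3     1,875.00     1,358.0964     4,074.2893      16,297.1572
  4     1,875.00     1,219.6645     4,878.6580      24,393.2902
  5     1,875.00     1,095.3431     5,476.7154      32,860.2921
  6    26,875.00    14,099.6114    84,597.6687     592,183.6808
  Σ                 20,968.8355   103,735.6918     678,175.6219
P = 20,968.8355.
Convexity = Σ t(t+1)·PV / [P·(1+y)²] = 678,175.6219 / (20,968.8355 × 1.239882) = 26.08479.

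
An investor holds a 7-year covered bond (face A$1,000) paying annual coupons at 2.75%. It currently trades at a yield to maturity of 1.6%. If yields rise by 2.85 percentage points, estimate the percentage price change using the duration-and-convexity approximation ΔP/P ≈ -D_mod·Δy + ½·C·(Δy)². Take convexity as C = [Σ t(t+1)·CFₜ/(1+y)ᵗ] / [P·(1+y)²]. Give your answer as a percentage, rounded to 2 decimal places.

With y = 0.016:
  t   CF        PV=CF/(1+0.016)^t    t·PV        t(t+1)·PV
  1        27.50        27.0669        27.0669          54.1339
  2        27.50        26.6407        53.2814         159.8441
  3        27.50        26.2211        78.6634         314.6537
  4        27.50        25.8082       103.2328         516.1642
  5        27.50        25.4018       127.0089         762.0534
  6        27.50        25.0018       150.0105       1,050.0736
  7     1,027.50       919.4453     6,436.1168      51,488.9342
  Σ                  1,075.5857     6,975.3807      54,345.8569
P = 1,075.5857; D_Mac = 6.48519 yrs; D_mod = 6.38306 yrs; C = 48.94789.
Duration effect: -6.38306 × (+0.0285) = -0.181917
Convexity effect: 0.5 × 48.94789 × (0.0285)² = +0.0198790
ΔP/P ≈ -0.181917 + 0.0198790 = -0.162038 = -16.2038%.

-16.20%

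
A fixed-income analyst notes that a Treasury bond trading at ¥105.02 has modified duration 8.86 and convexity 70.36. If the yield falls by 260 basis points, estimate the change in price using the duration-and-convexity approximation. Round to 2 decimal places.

Duration effect: -D_mod·Δy = -8.86 × (-0.026) = +0.230360
Convexity effect: ½·C·(Δy)² = 0.5 × 70.36 × (-0.026)² = +0.02378168
ΔP/P ≈ +0.230360 + 0.02378168 = +0.25414168
ΔP ≈ 105.02 × (+0.25414168) = +26.6899592336.

+¥26.69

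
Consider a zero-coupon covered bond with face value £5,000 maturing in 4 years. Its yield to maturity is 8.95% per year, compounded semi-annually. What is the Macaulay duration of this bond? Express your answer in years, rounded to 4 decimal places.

A zero-coupon bond has a single cash flow at maturity, so its Macaulay duration equals its maturity: 4 years.
(Equivalently: 8 semi-annual periods ÷ 2 = 4 years.)

4.0000 years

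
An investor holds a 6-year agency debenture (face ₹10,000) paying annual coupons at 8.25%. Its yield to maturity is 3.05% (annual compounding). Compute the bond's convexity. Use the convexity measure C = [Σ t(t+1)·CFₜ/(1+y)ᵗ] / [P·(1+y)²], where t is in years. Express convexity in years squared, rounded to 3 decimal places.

With y = 0.0305:
  t   CF        PV=CF/(1+0.0305)^t    t·PV        t(t+1)·PV
  1       825.00       800.5822       800.5822       1,601.1645
  2       825.00       776.8872     1,553.7744       4,661.3231
  3       825.00       753.8934     2,261.6803       9,046.7212
  4       825.00       731.5802     2,926.3209      14,631.6047
  5       825.00       709.9274     3,549.6372      21,297.8235
  6    10,825.00     9,039.4067    54,236.4404     379,655.0829
  Σ                 12,812.2773    65,328.4355     430,893.7199
P = 12,812.2773.
Convexity = Σ t(t+1)·PV / [P·(1+y)²] = 430,893.7199 / (12,812.2773 × 1.061930) = 31.66998.

31.670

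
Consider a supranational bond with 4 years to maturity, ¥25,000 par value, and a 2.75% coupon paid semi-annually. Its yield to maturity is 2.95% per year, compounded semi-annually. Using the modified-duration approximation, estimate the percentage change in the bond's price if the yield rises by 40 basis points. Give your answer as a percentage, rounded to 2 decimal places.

Periodic yield y = 0.01475. Modified duration first:
  t   CF        PV=CF/(1+0.01475)^t    t·PV
  1       343.75       338.7534       338.7534
  2       343.75       333.8294       667.6588
  3       343.75       328.9770       986.9310
  4       343.75       324.1951     1,296.7805
  5       343.75       319.4827     1,597.4137
  6       343.75       314.8389     1,889.0332
  7       343.75       310.2625     2,171.8375
  8    25,343.75    22,542.3089   180,338.4709
  Σ                 24,812.6479   189,286.8790
P = 24,812.6479; D_Mac = 7.62864 half-year periods = 3.81432 yrs; D_mod = 3.81432/(1+0.01475) = 3.75888 yrs.
ΔP/P ≈ -D_mod · Δy = -3.75888 × (+0.004) = -0.015036 = -1.5036%.

-1.50%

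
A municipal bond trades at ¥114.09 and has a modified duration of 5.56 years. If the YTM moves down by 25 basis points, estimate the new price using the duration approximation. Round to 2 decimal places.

Duration approximation: ΔP/P ≈ -D_mod · Δy = -5.56 × (-0.0025) = +0.013900.
New price ≈ 114.09 × (1 + 0.013900) = 115.675851.

¥115.68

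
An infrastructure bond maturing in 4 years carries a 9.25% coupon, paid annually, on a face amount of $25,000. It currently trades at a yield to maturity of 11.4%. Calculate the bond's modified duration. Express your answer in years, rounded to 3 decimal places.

Periodic yield y = 0.114. First find Macaulay duration:
  t   CF        PV=CF/(1+0.114)^t    t·PV
  1     2,312.50     2,075.8528     2,075.8528
  2     2,312.50     1,863.4226     3,726.8452
  3     2,312.50     1,672.7312     5,018.1937
  4    27,312.50    17,734.5711    70,938.2846
  Σ                 23,346.5778    81,759.1763
P = 23,346.5778; Macaulay duration = 81,759.1763 / 23,346.5778 = 3.50198 years.
Modified duration = D_Mac / (1 + y) = 3.50198 / 1.114 = 3.14361 years.

3.144 years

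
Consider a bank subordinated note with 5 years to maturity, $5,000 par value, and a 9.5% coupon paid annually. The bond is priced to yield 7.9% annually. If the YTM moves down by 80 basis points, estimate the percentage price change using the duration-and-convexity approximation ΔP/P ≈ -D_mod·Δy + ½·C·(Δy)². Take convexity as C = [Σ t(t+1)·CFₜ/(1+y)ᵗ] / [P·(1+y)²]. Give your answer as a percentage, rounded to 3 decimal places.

With y = 0.079:
  t   CF        PV=CF/(1+0.079)^t    t·PV        t(t+1)·PV
  1       475.00       440.2224       440.2224         880.4449
  2       475.00       407.9911       815.9823       2,447.9468
  3       475.00       378.1197     1,134.3590       4,537.4361
  4       475.00       350.4353     1,401.7411       7,008.7057
  5     5,475.00     3,743.4919    18,717.4596     112,304.7576
  Σ                  5,320.2604    22,509.7645     127,179.2911
P = 5,320.2604; D_Mac = 4.23095 yrs; D_mod = 3.92118 yrs; C = 20.53244.
Duration effect: -3.92118 × (-0.008) = +0.031369
Convexity effect: 0.5 × 20.53244 × (-0.008)² = +0.0006570
ΔP/P ≈ +0.031369 + 0.0006570 = +0.032026 = +3.2026%.

+3.203%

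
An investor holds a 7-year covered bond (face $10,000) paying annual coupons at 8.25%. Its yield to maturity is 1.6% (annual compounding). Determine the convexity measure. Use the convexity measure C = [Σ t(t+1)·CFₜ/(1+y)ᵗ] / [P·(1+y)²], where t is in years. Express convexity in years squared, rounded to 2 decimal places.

42.34

With y = 0.016:
  t   CF        PV=CF/(1+0.016)^t    t·PV        t(t+1)·PV
  1       825.00       812.0079       812.0079       1,624.0157
  2       825.00       799.2203     1,598.4407       4,795.3221
  3       825.00       786.6342     2,359.9026       9,439.6104
  4       825.00       774.2463     3,096.9850      15,484.9252
  5       825.00       762.0534     3,810.2670      22,861.6022
  6       825.00       750.0526     4,500.3154      31,502.2078
  7    10,825.00     9,686.6130    67,806.2910     542,450.3283
  Σ                 14,370.8277    83,984.2097     628,158.0117
P = 14,370.8277.
Convexity = Σ t(t+1)·PV / [P·(1+y)²] = 628,158.0117 / (14,370.8277 × 1.032256) = 42.34476.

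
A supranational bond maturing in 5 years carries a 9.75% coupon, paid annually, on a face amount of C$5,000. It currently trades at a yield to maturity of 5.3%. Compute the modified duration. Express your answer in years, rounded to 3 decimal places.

4.046 years

Periodic yield y = 0.053. First find Macaulay duration:
  t   CF        PV=CF/(1+0.053)^t    t·PV
  1       487.50       462.9630       462.9630
  2       487.50       439.6609       879.3219
  3       487.50       417.5318     1,252.5953
  4       487.50       396.5164     1,586.0655
  5     5,487.50     4,238.7000    21,193.4999
  Σ                  5,955.3720    25,374.4455
P = 5,955.3720; Macaulay duration = 25,374.4455 / 5,955.3720 = 4.26077 years.
Modified duration = D_Mac / (1 + y) = 4.26077 / 1.053 = 4.04631 years.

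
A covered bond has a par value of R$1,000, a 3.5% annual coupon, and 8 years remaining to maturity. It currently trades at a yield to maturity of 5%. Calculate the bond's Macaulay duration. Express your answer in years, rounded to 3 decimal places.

Periodic yield y = 0.05. Discount each cash flow and weight by its year:
  t   CF        PV=CF/(1+0.05)^t    t·PV
  1        35.00        33.3333        33.3333
  2        35.00        31.7460        63.4921
  3        35.00        30.2343        90.7029
  4        35.00        28.7946       115.1783
  5        35.00        27.4234       137.1171
  6        35.00        26.1175       156.7052
  7        35.00        24.8738       174.1169
  8     1,035.00       700.5287     5,604.2299
  Σ                    903.0518     6,374.8758
Price P = Σ PV = 903.0518.
Macaulay duration = Σ(t·PV) / P = 6,374.8758 / 903.0518 = 7.05926 years.

7.059 years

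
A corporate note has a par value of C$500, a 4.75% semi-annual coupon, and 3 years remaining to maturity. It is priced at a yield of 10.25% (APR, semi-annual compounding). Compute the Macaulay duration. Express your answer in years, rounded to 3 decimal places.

Periodic yield y = 0.05125. Discount each cash flow and weight by its period:
  t   CF        PV=CF/(1+0.05125)^t    t·PV
  1       11.875        11.2961        11.2961
  2       11.875        10.7454        21.4908
  3       11.875        10.2215        30.6646
  4       11.875         9.7232        38.8928
  5       11.875         9.2492        46.2459
  6      511.875       379.2520     2,275.5119
  Σ                    430.4874     2,424.1021
Price P = Σ PV = 430.4874.
Macaulay duration = Σ(t·PV) / P = 2,424.1021 / 430.4874 = 5.63106 half-year periods.
In years: 5.63106 / 2 = 2.81553 years.

2.816 years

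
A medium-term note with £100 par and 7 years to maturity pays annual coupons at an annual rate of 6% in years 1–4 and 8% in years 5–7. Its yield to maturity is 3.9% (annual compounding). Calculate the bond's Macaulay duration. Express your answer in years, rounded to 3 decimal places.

5.988 years

Periodic yield y = 0.039. Discount each cash flow and weight by its year:
  t   CF        PV=CF/(1+0.039)^t    t·PV
  1         6.00         5.7748         5.7748
  2         6.00         5.5580        11.1160
  3         6.00         5.3494        16.0482
  4         6.00         5.1486        20.5944
  5         8.00         6.6071        33.0356
  6         8.00         6.3591        38.1547
  7       108.00        82.6257       578.3796
  Σ                    117.4227       703.1033
Price P = Σ PV = 117.4227.
Macaulay duration = Σ(t·PV) / P = 703.1033 / 117.4227 = 5.98780 years.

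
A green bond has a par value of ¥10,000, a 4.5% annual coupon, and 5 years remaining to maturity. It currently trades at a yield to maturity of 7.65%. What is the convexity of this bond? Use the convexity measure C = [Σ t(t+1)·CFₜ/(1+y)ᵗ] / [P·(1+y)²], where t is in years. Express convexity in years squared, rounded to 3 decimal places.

22.837

With y = 0.0765:
  t   CF        PV=CF/(1+0.0765)^t    t·PV        t(t+1)·PV
  1       450.00       418.0214       418.0214         836.0427
  2       450.00       388.3152       776.6305       2,329.8915
  3       450.00       360.7202     1,082.1605       4,328.6419
  4       450.00       335.0861     1,340.3443       6,701.7214
  5    10,450.00     7,228.4656    36,142.3281     216,853.9685
  Σ                  8,730.6085    39,759.4847     231,050.2661
P = 8,730.6085.
Convexity = Σ t(t+1)·PV / [P·(1+y)²] = 231,050.2661 / (8,730.6085 × 1.158852) = 22.83673.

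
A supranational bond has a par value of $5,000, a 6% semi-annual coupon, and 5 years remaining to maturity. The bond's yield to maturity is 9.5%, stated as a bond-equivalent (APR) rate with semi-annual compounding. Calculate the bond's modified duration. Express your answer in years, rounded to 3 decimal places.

Periodic yield y = 0.0475. First find Macaulay duration:
  t   CF        PV=CF/(1+0.0475)^t    t·PV
  1       150.00       143.1981       143.1981
  2       150.00       136.7046       273.4092
  3       150.00       130.5056       391.5168
  4       150.00       124.5877       498.3508
  5       150.00       118.9381       594.6906
  6       150.00       113.5448       681.2685
  7       150.00       108.3959       758.7716
  8       150.00       103.4806       827.8449
  9       150.00        98.7882       889.0936
  10    5,150.00     3,237.9260    32,379.2595
  Σ                  4,316.0696    37,437.4037
P = 4,316.0696; Macaulay duration = 37,437.4037 / 4,316.0696 = 8.67396 half-year periods = 4.33698 years.
Modified duration = D_Mac / (1 + y) = 4.33698 / 1.0475 = 4.14031 years.

4.140 years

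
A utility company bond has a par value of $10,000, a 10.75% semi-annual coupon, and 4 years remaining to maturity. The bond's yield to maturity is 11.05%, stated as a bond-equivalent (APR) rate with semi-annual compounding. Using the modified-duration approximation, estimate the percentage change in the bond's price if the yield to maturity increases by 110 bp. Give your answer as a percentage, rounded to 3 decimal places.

-3.493%

Periodic yield y = 0.05525. Modified duration first:
  t   CF        PV=CF/(1+0.05525)^t    t·PV
  1       537.50       509.3580       509.3580
  2       537.50       482.6894       965.3788
  3       537.50       457.4171     1,372.2513
  4       537.50       433.4680     1,733.8719
  5       537.50       410.7728     2,053.8639
  6       537.50       389.2658     2,335.5951
  7       537.50       368.8850     2,582.1947
  8    10,537.50     6,853.2204    54,825.7635
  Σ                  9,905.0765    66,378.2771
P = 9,905.0765; D_Mac = 6.70144 half-year periods = 3.35072 yrs; D_mod = 3.35072/(1+0.05525) = 3.17529 yrs.
ΔP/P ≈ -D_mod · Δy = -3.17529 × (+0.011) = -0.034928 = -3.4928%.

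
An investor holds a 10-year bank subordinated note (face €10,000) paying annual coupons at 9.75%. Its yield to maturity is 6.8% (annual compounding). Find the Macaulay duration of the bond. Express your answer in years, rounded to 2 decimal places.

Periodic yield y = 0.068. Discount each cash flow and weight by its year:
  t   CF        PV=CF/(1+0.068)^t    t·PV
  1       975.00       912.9213       912.9213
  2       975.00       854.7953     1,709.5905
  3       975.00       800.3701     2,401.1103
  4       975.00       749.4102     2,997.6408
  5       975.00       701.6950     3,508.4748
  6       975.00       657.0177     3,942.1065
  7       975.00       615.1852     4,306.2961
  8       975.00       576.0161     4,608.1285
  9       975.00       539.3409     4,854.0679
  10   10,975.00     5,684.4965    56,844.9648
  Σ                 12,091.2482    86,085.3016
Price P = Σ PV = 12,091.2482.
Macaulay duration = Σ(t·PV) / P = 86,085.3016 / 12,091.2482 = 7.11964 years.

7.12 years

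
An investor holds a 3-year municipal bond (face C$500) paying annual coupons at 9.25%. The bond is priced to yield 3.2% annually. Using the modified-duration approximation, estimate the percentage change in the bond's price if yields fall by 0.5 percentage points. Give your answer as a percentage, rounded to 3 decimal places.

+1.343%

Periodic yield y = 0.032. Modified duration first:
  t   CF        PV=CF/(1+0.032)^t    t·PV
  1        46.25        44.8159        44.8159
  2        46.25        43.4263        86.8525
  3       546.25       496.9954     1,490.9862
  Σ                    585.2375     1,622.6546
P = 585.2375; D_Mac = 2.77264 yrs; D_mod = 2.77264/(1+0.032) = 2.68667 yrs.
ΔP/P ≈ -D_mod · Δy = -2.68667 × (-0.005) = +0.013433 = +1.3433%.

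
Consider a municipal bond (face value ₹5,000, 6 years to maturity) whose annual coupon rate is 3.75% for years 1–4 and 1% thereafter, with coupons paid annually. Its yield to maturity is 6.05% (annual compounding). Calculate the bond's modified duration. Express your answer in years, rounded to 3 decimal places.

Periodic yield y = 0.0605. First find Macaulay duration:
  t   CF        PV=CF/(1+0.0605)^t    t·PV
  1       187.50       176.8034       176.8034
  2       187.50       166.7170       333.4340
  3       187.50       157.2060       471.6181
  4       187.50       148.2377       592.9507
  5        50.00        37.2749       186.3746
  6     5,050.00     3,549.9917    21,299.9504
  Σ                  4,236.2308    23,061.1312
P = 4,236.2308; Macaulay duration = 23,061.1312 / 4,236.2308 = 5.44379 years.
Modified duration = D_Mac / (1 + y) = 5.44379 / 1.0605 = 5.13323 years.

5.133 years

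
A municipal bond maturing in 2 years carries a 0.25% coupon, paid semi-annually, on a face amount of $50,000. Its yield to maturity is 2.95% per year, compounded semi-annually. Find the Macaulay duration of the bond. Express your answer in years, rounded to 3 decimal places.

1.996 years

Periodic yield y = 0.01475. Discount each cash flow and weight by its period:
  t   CF        PV=CF/(1+0.01475)^t    t·PV
  1        62.50        61.5915        61.5915
  2        62.50        60.6963       121.3925
  3        62.50        59.8140       179.4420
  4    50,062.50    47,214.5977   188,858.3908
  Σ                 47,396.6995   189,220.8168
Price P = Σ PV = 47,396.6995.
Macaulay duration = Σ(t·PV) / P = 189,220.8168 / 47,396.6995 = 3.99228 half-year periods.
In years: 3.99228 / 2 = 1.99614 years.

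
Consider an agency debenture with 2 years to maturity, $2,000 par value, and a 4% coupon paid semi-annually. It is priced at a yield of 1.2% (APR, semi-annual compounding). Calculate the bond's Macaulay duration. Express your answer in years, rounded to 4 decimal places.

Periodic yield y = 0.006. Discount each cash flow and weight by its period:
  t   CF        PV=CF/(1+0.006)^t    t·PV
  1        40.00        39.7614        39.7614
  2        40.00        39.5243        79.0486
  3        40.00        39.2886       117.8657
  4     2,040.00     1,991.7657     7,967.0627
  Σ                  2,110.3400     8,203.7384
Price P = Σ PV = 2,110.3400.
Macaulay duration = Σ(t·PV) / P = 8,203.7384 / 2,110.3400 = 3.88740 half-year periods.
In years: 3.88740 / 2 = 1.94370 years.

1.9437 years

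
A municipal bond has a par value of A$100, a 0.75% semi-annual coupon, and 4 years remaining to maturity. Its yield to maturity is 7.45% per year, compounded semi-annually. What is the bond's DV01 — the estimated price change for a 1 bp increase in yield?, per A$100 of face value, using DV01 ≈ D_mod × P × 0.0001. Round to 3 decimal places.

Periodic yield y = 0.03725.
  t   CF        PV=CF/(1+0.03725)^t    t·PV
  1        0.375         0.3615         0.3615
  2        0.375         0.3485         0.6971
  3        0.375         0.3360         1.0081
  4        0.375         0.3240         1.2959
  5        0.375         0.3123         1.5617
  6        0.375         0.3011         1.8067
  7        0.375         0.2903         2.0321
  8      100.375        74.9131       599.3051
  Σ                     77.1870       608.0682
P = 77.1870; D_Mac = 7.87786 half-year periods = 3.93893 yrs; D_mod = 3.79747 yrs.
DV01 ≈ 3.79747 × 77.1870 × 0.0001 = 0.029312.

A$0.029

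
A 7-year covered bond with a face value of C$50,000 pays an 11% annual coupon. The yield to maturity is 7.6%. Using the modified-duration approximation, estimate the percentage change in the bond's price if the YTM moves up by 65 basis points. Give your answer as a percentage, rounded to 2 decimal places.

Periodic yield y = 0.076. Modified duration first:
  t   CF        PV=CF/(1+0.076)^t    t·PV
  1     5,500.00     5,111.5242     5,111.5242
  2     5,500.00     4,750.4871     9,500.9743
  3     5,500.00     4,414.9509    13,244.8526
  4     5,500.00     4,103.1142    16,412.4568
  5     5,500.00     3,813.3032    19,066.5158
  6     5,500.00     3,543.9620    21,263.7722
  7    55,500.00    33,235.8725   232,651.1073
  Σ                 58,973.2140   317,251.2031
P = 58,973.2140; D_Mac = 5.37958 yrs; D_mod = 5.37958/(1+0.076) = 4.99961 yrs.
ΔP/P ≈ -D_mod · Δy = -4.99961 × (+0.0065) = -0.032497 = -3.2497%.

-3.25%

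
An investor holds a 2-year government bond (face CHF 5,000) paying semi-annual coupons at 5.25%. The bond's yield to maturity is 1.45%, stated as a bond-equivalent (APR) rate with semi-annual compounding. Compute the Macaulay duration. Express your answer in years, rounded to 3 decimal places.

Periodic yield y = 0.00725. Discount each cash flow and weight by its period:
  t   CF        PV=CF/(1+0.00725)^t    t·PV
  1       131.25       130.3053       130.3053
  2       131.25       129.3674       258.7347
  3       131.25       128.4362       385.3086
  4     5,131.25     4,985.1022    19,940.4090
  Σ                  5,373.2111    20,714.7576
Price P = Σ PV = 5,373.2111.
Macaulay duration = Σ(t·PV) / P = 20,714.7576 / 5,373.2111 = 3.85519 half-year periods.
In years: 3.85519 / 2 = 1.92760 years.

1.928 years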